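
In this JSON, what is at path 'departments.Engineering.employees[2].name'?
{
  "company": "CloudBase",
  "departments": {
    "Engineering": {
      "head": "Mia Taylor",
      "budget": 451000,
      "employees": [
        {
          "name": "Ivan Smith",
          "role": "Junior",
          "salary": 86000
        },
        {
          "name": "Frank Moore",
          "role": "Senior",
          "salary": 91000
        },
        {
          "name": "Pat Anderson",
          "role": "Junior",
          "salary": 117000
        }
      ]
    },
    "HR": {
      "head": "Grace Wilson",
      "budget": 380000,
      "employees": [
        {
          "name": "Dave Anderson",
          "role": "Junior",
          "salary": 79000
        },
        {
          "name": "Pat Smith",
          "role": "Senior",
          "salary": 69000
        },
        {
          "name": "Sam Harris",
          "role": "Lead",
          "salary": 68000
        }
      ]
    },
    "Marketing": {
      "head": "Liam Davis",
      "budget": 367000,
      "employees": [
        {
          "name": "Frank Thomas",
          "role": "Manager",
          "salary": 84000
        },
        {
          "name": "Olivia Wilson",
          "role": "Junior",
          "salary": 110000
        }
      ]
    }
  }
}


Path: departments.Engineering.employees[2].name

Navigate:
  -> departments
  -> Engineering
  -> employees[2].name = 'Pat Anderson'

Pat Anderson


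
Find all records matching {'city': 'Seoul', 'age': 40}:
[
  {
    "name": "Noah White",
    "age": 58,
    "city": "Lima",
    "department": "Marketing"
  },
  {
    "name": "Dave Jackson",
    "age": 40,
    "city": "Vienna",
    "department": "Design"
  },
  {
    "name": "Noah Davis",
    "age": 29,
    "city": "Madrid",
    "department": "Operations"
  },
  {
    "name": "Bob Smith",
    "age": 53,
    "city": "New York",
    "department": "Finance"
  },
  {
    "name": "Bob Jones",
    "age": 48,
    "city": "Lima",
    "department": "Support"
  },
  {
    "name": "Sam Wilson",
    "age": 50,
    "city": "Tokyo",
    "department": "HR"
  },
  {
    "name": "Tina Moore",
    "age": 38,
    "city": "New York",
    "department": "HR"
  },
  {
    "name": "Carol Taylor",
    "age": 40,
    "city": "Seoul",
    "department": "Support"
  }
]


Search criteria: {'city': 'Seoul', 'age': 40}

Checking 8 records:
  Noah White: {city: Lima, age: 58}
  Dave Jackson: {city: Vienna, age: 40}
  Noah Davis: {city: Madrid, age: 29}
  Bob Smith: {city: New York, age: 53}
  Bob Jones: {city: Lima, age: 48}
  Sam Wilson: {city: Tokyo, age: 50}
  Tina Moore: {city: New York, age: 38}
  Carol Taylor: {city: Seoul, age: 40} <-- MATCH

Matches: ["Carol Taylor"]

["Carol Taylor"]


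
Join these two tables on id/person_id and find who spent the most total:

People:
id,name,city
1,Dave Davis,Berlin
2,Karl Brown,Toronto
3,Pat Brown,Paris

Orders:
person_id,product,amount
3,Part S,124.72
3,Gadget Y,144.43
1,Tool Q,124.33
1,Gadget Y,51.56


Join on: people.id = orders.person_id

Joined rows:
  Pat Brown (Paris) bought Part S for $124.72
  Pat Brown (Paris) bought Gadget Y for $144.43
  Dave Davis (Berlin) bought Tool Q for $124.33
  Dave Davis (Berlin) bought Gadget Y for $51.56

Total per person:
  Pat Brown: $269.15
  Dave Davis: $175.89

Top spender: Pat Brown ($269.15)

Pat Brown ($269.15)


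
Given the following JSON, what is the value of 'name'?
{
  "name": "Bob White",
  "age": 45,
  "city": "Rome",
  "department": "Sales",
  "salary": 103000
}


Looking up field 'name'
Value: Bob White

Bob White


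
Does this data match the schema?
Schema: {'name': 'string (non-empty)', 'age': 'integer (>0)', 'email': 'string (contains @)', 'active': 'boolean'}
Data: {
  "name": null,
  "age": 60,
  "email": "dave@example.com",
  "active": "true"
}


Validating each field against schema:
  name: FAIL (null is not a string)
  age: OK (positive integer)
  email: OK (string with @)
  active: FAIL ("true" is not a boolean)

Result: INVALID (2 errors: name, active)

INVALID (2 errors: name, active)


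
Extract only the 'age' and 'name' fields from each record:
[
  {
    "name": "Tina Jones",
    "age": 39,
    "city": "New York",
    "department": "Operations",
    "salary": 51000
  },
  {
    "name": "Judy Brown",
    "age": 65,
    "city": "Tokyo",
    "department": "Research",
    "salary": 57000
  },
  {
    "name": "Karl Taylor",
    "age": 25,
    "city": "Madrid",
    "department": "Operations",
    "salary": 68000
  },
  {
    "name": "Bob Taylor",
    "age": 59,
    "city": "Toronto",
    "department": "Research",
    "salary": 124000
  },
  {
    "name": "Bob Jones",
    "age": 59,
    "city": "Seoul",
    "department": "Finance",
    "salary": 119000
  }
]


Original: 5 records with fields: name, age, city, department, salary
Keep: ['age', 'name']
Drop: ['city', 'department', 'salary']
Result: 5 records, 2 fields each

[
  {
    "age": 39,
    "name": "Tina Jones"
  },
  {
    "age": 65,
    "name": "Judy Brown"
  },
  {
    "age": 25,
    "name": "Karl Taylor"
  },
  {
    "age": 59,
    "name": "Bob Taylor"
  },
  {
    "age": 59,
    "name": "Bob Jones"
  }
]


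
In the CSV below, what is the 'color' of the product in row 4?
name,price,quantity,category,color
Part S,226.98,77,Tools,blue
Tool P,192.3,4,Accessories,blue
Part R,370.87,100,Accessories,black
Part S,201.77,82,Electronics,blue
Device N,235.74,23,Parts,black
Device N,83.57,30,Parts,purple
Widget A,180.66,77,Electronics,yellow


Query: Row 4 ('Part S'), column 'color'
Value: blue

blue


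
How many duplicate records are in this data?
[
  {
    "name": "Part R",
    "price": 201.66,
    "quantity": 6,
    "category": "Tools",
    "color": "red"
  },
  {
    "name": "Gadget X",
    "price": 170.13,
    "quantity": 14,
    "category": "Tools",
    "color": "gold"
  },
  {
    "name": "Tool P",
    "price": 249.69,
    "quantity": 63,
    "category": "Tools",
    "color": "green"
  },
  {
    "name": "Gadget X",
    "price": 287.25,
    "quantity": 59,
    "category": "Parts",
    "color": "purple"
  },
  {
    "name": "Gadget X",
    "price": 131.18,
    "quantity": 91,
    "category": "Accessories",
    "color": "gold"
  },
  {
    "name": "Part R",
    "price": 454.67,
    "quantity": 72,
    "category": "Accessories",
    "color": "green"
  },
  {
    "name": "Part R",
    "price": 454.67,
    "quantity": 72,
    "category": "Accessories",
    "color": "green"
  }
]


Checking 7 records for duplicates:

  Row 1: Part R ($201.66, qty 6)
  Row 2: Gadget X ($170.13, qty 14)
  Row 3: Tool P ($249.69, qty 63)
  Row 4: Gadget X ($287.25, qty 59)
  Row 5: Gadget X ($131.18, qty 91)
  Row 6: Part R ($454.67, qty 72)
  Row 7: Part R ($454.67, qty 72) <-- DUPLICATE

Duplicates found: 1
Unique records: 6

1 duplicates, 6 unique


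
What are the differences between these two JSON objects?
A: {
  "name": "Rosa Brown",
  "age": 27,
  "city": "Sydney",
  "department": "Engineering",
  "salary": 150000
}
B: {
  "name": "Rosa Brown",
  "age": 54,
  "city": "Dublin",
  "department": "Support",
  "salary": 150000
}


Comparing each field (in key order):
  name: same
  age: DIFFERENT
  city: DIFFERENT
  department: DIFFERENT
  salary: same
Differences:
  age: 27 -> 54
  city: Sydney -> Dublin
  department: Engineering -> Support

3 field(s) changed

3 changes: age, city, department


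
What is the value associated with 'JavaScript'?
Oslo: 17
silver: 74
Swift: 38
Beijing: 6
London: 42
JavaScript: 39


Looking up key 'JavaScript'
Value: 39

39


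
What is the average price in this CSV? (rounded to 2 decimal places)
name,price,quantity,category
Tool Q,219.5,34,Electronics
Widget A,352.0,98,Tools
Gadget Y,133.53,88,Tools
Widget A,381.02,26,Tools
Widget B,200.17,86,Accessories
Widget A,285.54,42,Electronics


Computing average price:
Values: [219.5, 352.0, 133.53, 381.02, 200.17, 285.54]
Sum = 1571.76
Count = 6
Average = 1571.76/6 = 261.96

261.96


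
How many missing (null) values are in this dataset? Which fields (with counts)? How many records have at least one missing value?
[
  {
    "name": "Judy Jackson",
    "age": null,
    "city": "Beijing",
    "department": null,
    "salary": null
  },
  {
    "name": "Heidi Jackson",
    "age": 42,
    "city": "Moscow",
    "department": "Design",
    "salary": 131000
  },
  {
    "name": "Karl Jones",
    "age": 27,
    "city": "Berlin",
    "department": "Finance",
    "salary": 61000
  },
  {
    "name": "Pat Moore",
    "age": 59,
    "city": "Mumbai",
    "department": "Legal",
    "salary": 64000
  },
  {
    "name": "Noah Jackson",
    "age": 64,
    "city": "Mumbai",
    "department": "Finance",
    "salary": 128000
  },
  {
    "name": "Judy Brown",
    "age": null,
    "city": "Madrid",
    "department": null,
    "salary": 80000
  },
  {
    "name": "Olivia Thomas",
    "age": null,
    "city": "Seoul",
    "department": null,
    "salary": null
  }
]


Checking for missing (null) values in 7 records:

  Judy Jackson: age, department, salary
  Heidi Jackson: complete
  Karl Jones: complete
  Pat Moore: complete
  Noah Jackson: complete
  Judy Brown: age, department
  Olivia Thomas: age, department, salary

Per field:
  name: 0 missing
  age: 3 missing
  city: 0 missing
  department: 3 missing
  salary: 2 missing

Total missing values: 8
Records with any missing: 3

8 missing values (age: 3, department: 3, salary: 2); 3 incomplete records


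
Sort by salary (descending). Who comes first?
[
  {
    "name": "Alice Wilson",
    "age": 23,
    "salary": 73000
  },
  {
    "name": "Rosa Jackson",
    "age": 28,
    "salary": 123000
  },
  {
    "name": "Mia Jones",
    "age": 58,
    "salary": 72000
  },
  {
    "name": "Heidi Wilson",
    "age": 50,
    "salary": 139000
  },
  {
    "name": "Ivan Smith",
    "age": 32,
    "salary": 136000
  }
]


Sort by: salary (descending)

Sorted order:
  1. Heidi Wilson (salary = 139000)
  2. Ivan Smith (salary = 136000)
  3. Rosa Jackson (salary = 123000)
  4. Alice Wilson (salary = 73000)
  5. Mia Jones (salary = 72000)

First: Heidi Wilson

Heidi Wilson


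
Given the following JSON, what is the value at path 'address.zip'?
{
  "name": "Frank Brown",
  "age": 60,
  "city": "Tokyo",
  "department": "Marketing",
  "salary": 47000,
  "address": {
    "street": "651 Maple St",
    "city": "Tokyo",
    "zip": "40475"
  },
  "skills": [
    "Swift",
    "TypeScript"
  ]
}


Query: address.zip
Path: address -> zip
Value: 40475

40475


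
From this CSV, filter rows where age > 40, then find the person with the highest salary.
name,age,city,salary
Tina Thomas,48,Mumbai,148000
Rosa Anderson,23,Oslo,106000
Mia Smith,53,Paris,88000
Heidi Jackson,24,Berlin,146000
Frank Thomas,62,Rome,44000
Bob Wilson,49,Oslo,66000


Filter: age > 40
Sort by: salary (descending)

Filtered records (4):
  Tina Thomas, age 48, salary $148000
  Mia Smith, age 53, salary $88000
  Bob Wilson, age 49, salary $66000
  Frank Thomas, age 62, salary $44000

Highest salary: Tina Thomas ($148000)

Tina Thomas


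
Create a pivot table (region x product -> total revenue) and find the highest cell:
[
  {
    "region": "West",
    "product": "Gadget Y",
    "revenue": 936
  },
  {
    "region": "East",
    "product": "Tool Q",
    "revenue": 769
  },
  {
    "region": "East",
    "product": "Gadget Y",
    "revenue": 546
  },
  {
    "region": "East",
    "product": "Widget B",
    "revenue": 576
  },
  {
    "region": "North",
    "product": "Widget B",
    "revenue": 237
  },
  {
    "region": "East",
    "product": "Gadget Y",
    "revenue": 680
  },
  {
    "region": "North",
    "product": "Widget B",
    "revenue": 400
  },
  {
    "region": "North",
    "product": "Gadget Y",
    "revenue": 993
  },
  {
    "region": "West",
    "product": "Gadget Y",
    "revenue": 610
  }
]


Pivot: region (rows) x product (columns) -> total revenue

     Gadget Y      Tool Q        Widget B    
East          1226           769           576  
North          993             0           637  
West          1546             0             0  

Highest: West / Gadget Y = $1546

West / Gadget Y = $1546


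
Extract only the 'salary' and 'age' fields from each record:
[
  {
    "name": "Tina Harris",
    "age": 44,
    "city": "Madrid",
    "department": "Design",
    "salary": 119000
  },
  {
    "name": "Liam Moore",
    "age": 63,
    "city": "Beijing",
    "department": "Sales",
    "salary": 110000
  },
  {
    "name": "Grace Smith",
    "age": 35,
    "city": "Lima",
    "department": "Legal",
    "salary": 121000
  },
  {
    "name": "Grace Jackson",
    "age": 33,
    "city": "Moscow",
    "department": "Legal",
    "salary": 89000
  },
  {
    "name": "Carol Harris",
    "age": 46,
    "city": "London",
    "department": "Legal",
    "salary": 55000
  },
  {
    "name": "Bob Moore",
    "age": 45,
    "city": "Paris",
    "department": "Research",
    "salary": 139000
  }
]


Original: 6 records with fields: name, age, city, department, salary
Keep: ['salary', 'age']
Drop: ['name', 'city', 'department']
Result: 6 records, 2 fields each

[
  {
    "salary": 119000,
    "age": 44
  },
  {
    "salary": 110000,
    "age": 63
  },
  {
    "salary": 121000,
    "age": 35
  },
  {
    "salary": 89000,
    "age": 33
  },
  {
    "salary": 55000,
    "age": 46
  },
  {
    "salary": 139000,
    "age": 45
  }
]


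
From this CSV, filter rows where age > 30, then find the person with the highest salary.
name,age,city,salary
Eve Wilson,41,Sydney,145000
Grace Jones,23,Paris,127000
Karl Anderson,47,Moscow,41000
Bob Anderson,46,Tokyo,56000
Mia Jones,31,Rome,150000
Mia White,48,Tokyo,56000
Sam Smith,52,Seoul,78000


Filter: age > 30
Sort by: salary (descending)

Filtered records (6):
  Mia Jones, age 31, salary $150000
  Eve Wilson, age 41, salary $145000
  Sam Smith, age 52, salary $78000
  Bob Anderson, age 46, salary $56000
  Mia White, age 48, salary $56000
  Karl Anderson, age 47, salary $41000

Highest salary: Mia Jones ($150000)

Mia Jones


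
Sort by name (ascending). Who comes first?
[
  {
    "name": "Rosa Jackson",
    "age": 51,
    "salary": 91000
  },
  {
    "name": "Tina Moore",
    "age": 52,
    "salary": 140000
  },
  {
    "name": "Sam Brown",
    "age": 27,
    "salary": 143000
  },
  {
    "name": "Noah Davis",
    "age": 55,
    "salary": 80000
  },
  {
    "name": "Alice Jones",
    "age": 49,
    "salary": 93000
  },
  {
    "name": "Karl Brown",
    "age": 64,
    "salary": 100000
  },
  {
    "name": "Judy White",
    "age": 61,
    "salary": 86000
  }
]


Sort by: name (ascending)

Sorted order:
  1. Alice Jones (name = Alice Jones)
  2. Judy White (name = Judy White)
  3. Karl Brown (name = Karl Brown)
  4. Noah Davis (name = Noah Davis)
  5. Rosa Jackson (name = Rosa Jackson)
  6. Sam Brown (name = Sam Brown)
  7. Tina Moore (name = Tina Moore)

First: Alice Jones

Alice Jones


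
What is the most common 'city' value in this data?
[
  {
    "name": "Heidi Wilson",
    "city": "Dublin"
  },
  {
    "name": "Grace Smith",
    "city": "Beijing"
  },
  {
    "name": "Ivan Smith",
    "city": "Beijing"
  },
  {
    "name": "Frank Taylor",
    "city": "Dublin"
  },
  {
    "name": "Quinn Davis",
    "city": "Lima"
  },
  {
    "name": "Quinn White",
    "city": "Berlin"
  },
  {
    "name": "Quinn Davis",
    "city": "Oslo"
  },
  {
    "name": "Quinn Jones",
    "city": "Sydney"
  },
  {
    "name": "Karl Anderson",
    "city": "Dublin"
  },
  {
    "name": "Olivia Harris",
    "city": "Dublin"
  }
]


Counting 'city' values across 10 records:

  Dublin: 4 ####
  Beijing: 2 ##
  Lima: 1 #
  Berlin: 1 #
  Oslo: 1 #
  Sydney: 1 #

Most common: Dublin (4 times)

Dublin (4 times)


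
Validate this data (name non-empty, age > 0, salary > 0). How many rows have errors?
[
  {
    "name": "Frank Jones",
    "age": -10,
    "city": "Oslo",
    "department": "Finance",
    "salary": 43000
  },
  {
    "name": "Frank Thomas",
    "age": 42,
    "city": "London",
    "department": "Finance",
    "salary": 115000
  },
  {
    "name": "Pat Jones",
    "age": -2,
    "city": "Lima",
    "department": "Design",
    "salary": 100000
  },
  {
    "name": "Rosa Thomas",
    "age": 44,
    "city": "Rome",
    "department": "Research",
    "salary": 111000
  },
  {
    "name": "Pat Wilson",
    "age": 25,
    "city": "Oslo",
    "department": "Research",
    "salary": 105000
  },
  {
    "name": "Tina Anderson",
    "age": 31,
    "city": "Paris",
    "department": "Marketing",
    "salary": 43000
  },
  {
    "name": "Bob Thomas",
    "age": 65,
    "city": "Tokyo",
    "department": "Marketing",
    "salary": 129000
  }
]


Validating 7 records:
Rules: name non-empty, age > 0, salary > 0

  Row 1 (Frank Jones): negative age: -10
  Row 2 (Frank Thomas): OK
  Row 3 (Pat Jones): negative age: -2
  Row 4 (Rosa Thomas): OK
  Row 5 (Pat Wilson): OK
  Row 6 (Tina Anderson): OK
  Row 7 (Bob Thomas): OK

Total errors: 2

2 errors


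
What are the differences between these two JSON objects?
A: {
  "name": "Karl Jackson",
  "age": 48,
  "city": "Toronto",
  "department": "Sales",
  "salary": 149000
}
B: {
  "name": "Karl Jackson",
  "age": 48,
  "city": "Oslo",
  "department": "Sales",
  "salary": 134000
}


Comparing each field (in key order):
  name: same
  age: same
  city: DIFFERENT
  department: same
  salary: DIFFERENT
Differences:
  city: Toronto -> Oslo
  salary: 149000 -> 134000

2 field(s) changed

2 changes: city, salary


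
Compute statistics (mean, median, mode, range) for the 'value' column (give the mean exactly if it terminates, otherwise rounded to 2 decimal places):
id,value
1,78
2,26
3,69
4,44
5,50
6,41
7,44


Data: [78, 26, 69, 44, 50, 41, 44]
Count: 7
Sum: 352
Mean: 352/7 ≈ 50.29 (rounded to 2 decimal places)
Sorted: [26, 41, 44, 44, 50, 69, 78]
Median: 44.0
Mode: 44 (2 times)
Range: 78 - 26 = 52
Min: 26, Max: 78

mean≈50.29, median=44.0, mode=44, range=52


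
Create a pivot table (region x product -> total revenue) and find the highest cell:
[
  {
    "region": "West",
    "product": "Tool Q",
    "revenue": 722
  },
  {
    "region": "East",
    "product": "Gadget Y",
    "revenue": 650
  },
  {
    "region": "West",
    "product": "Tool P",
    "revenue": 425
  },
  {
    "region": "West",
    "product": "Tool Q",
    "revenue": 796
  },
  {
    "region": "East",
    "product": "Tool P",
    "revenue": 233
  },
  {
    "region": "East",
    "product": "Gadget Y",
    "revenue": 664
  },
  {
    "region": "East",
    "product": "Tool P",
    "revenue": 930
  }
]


Pivot: region (rows) x product (columns) -> total revenue

     Gadget Y      Tool P        Tool Q      
East          1314          1163             0  
West             0           425          1518  

Highest: West / Tool Q = $1518

West / Tool Q = $1518


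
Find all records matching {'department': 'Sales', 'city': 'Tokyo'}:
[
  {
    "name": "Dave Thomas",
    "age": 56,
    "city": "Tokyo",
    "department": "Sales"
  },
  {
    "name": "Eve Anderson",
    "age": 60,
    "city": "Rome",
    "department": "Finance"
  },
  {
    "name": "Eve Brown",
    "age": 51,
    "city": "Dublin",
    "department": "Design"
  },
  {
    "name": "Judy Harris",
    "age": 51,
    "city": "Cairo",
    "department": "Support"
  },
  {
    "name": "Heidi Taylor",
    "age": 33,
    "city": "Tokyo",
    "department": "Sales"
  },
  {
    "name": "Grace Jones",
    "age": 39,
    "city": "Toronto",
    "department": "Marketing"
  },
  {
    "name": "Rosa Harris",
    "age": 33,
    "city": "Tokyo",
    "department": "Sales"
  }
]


Search criteria: {'department': 'Sales', 'city': 'Tokyo'}

Checking 7 records:
  Dave Thomas: {department: Sales, city: Tokyo} <-- MATCH
  Eve Anderson: {department: Finance, city: Rome}
  Eve Brown: {department: Design, city: Dublin}
  Judy Harris: {department: Support, city: Cairo}
  Heidi Taylor: {department: Sales, city: Tokyo} <-- MATCH
  Grace Jones: {department: Marketing, city: Toronto}
  Rosa Harris: {department: Sales, city: Tokyo} <-- MATCH

Matches: ["Dave Thomas", "Heidi Taylor", "Rosa Harris"]

["Dave Thomas", "Heidi Taylor", "Rosa Harris"]


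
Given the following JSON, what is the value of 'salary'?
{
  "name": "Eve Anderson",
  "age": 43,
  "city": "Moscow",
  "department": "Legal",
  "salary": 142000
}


Looking up field 'salary'
Value: 142000

142000


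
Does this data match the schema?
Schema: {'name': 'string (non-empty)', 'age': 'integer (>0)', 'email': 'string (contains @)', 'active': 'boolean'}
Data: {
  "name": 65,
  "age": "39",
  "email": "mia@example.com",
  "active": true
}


Validating each field against schema:
  name: FAIL (65 is not a string)
  age: FAIL ("39" is not an integer)
  email: OK (string with @)
  active: OK (boolean)

Result: INVALID (2 errors: name, age)

INVALID (2 errors: name, age)


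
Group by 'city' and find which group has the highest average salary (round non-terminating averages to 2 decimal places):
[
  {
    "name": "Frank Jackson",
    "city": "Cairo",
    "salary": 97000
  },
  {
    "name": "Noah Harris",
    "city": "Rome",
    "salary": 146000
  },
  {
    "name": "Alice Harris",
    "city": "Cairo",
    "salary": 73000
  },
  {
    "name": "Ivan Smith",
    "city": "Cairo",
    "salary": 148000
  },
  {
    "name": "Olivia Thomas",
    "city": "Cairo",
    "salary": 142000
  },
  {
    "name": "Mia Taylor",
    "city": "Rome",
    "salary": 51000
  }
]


Group by: city

Groups:
  Cairo: 4 people, avg salary = 460000/4 = $115000
  Rome: 2 people, avg salary = 197000/2 = $98500

Highest average salary: Cairo ($115000)

Cairo ($115000)


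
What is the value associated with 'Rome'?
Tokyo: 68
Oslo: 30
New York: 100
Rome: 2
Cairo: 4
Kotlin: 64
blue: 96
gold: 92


Looking up key 'Rome'
Value: 2

2


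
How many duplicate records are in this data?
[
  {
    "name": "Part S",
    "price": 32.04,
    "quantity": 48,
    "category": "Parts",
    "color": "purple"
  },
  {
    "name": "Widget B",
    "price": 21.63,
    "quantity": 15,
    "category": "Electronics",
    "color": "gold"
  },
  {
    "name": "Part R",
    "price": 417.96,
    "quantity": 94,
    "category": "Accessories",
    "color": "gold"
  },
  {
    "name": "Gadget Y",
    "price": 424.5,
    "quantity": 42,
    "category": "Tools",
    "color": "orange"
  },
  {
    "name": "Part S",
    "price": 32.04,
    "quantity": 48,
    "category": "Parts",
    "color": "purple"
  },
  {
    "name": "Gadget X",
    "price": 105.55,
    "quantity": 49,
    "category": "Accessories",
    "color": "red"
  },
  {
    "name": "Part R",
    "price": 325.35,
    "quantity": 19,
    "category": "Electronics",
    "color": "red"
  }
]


Checking 7 records for duplicates:

  Row 1: Part S ($32.04, qty 48)
  Row 2: Widget B ($21.63, qty 15)
  Row 3: Part R ($417.96, qty 94)
  Row 4: Gadget Y ($424.5, qty 42)
  Row 5: Part S ($32.04, qty 48) <-- DUPLICATE
  Row 6: Gadget X ($105.55, qty 49)
  Row 7: Part R ($325.35, qty 19)

Duplicates found: 1
Unique records: 6

1 duplicates, 6 unique


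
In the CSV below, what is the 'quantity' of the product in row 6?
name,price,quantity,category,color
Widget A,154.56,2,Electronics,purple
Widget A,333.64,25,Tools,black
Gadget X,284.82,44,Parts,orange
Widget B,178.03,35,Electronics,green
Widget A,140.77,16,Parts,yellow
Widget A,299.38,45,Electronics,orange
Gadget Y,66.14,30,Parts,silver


Query: Row 6 ('Widget A'), column 'quantity'
Value: 45

45


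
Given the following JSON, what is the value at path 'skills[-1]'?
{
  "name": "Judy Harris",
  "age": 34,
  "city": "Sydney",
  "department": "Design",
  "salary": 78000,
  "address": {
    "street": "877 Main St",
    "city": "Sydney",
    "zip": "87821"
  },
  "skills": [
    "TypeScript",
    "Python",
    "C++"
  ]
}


Query: skills[-1]
Path: skills -> last element
Value: C++

C++


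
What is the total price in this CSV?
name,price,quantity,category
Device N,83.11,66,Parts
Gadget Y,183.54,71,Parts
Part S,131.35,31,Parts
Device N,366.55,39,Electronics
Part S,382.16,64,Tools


Computing total price:
Values: [83.11, 183.54, 131.35, 366.55, 382.16]
Sum = 1146.71

1146.71


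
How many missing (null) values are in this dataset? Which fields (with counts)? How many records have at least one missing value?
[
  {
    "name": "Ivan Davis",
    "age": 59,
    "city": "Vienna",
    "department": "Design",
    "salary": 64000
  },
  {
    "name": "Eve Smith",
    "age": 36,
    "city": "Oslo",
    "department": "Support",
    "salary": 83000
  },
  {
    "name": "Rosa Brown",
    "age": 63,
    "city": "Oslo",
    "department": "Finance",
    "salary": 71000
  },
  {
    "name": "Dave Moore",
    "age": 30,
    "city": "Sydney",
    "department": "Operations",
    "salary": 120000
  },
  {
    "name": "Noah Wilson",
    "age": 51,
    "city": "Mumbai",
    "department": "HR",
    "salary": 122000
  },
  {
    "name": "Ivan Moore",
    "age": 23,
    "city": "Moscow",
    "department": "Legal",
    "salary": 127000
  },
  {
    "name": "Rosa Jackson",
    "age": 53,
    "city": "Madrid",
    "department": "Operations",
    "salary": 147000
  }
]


Checking for missing (null) values in 7 records:

  Ivan Davis: complete
  Eve Smith: complete
  Rosa Brown: complete
  Dave Moore: complete
  Noah Wilson: complete
  Ivan Moore: complete
  Rosa Jackson: complete

Per field:
  name: 0 missing
  age: 0 missing
  city: 0 missing
  department: 0 missing
  salary: 0 missing

Total missing values: 0
Records with any missing: 0

0 missing values (none); 0 incomplete records


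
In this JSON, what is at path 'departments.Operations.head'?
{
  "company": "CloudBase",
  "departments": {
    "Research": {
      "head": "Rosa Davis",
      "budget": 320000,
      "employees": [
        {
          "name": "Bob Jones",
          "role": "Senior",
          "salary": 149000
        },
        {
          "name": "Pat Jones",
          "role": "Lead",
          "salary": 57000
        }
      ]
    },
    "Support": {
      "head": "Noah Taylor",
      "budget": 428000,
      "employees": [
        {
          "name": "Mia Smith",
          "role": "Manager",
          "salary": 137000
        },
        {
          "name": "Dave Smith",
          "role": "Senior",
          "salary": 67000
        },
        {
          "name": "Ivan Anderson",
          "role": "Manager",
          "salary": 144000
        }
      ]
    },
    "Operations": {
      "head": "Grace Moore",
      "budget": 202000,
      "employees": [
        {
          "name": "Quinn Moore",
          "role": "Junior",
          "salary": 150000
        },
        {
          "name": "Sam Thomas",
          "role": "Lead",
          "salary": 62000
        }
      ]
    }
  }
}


Path: departments.Operations.head

Navigate:
  -> departments
  -> Operations
  -> head = 'Grace Moore'

Grace Moore


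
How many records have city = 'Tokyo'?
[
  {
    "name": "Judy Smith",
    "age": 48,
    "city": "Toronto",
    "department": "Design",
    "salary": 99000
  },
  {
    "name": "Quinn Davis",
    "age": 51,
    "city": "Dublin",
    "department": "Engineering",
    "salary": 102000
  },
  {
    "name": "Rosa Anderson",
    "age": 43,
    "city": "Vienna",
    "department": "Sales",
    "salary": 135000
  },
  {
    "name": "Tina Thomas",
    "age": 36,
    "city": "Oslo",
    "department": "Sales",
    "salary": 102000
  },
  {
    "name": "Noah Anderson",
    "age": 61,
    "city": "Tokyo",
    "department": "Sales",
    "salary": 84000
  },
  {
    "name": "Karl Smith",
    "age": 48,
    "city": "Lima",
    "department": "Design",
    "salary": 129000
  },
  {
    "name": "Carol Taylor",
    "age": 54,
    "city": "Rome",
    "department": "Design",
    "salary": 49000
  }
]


Data: 7 records
Condition: city = 'Tokyo'

Checking each record:
  Judy Smith: Toronto
  Quinn Davis: Dublin
  Rosa Anderson: Vienna
  Tina Thomas: Oslo
  Noah Anderson: Tokyo MATCH
  Karl Smith: Lima
  Carol Taylor: Rome

Count: 1

1


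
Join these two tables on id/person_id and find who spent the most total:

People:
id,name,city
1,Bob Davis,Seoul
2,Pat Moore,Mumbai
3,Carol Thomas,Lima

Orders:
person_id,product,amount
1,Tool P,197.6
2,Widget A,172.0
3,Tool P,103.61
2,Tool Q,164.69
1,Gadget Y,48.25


Join on: people.id = orders.person_id

Joined rows:
  Bob Davis (Seoul) bought Tool P for $197.6
  Pat Moore (Mumbai) bought Widget A for $172.0
  Carol Thomas (Lima) bought Tool P for $103.61
  Pat Moore (Mumbai) bought Tool Q for $164.69
  Bob Davis (Seoul) bought Gadget Y for $48.25

Total per person:
  Pat Moore: $336.69
  Bob Davis: $245.85
  Carol Thomas: $103.61

Top spender: Pat Moore ($336.69)

Pat Moore ($336.69)


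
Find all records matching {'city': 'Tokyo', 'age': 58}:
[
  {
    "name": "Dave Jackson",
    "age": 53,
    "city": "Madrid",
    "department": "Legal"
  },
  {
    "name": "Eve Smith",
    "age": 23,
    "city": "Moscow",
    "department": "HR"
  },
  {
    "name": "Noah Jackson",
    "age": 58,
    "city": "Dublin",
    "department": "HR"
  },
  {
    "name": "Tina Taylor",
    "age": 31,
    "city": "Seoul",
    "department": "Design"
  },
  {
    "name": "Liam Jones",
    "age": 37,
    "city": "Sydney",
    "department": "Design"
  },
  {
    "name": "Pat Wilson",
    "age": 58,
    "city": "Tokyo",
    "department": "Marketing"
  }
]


Search criteria: {'city': 'Tokyo', 'age': 58}

Checking 6 records:
  Dave Jackson: {city: Madrid, age: 53}
  Eve Smith: {city: Moscow, age: 23}
  Noah Jackson: {city: Dublin, age: 58}
  Tina Taylor: {city: Seoul, age: 31}
  Liam Jones: {city: Sydney, age: 37}
  Pat Wilson: {city: Tokyo, age: 58} <-- MATCH

Matches: ["Pat Wilson"]

["Pat Wilson"]


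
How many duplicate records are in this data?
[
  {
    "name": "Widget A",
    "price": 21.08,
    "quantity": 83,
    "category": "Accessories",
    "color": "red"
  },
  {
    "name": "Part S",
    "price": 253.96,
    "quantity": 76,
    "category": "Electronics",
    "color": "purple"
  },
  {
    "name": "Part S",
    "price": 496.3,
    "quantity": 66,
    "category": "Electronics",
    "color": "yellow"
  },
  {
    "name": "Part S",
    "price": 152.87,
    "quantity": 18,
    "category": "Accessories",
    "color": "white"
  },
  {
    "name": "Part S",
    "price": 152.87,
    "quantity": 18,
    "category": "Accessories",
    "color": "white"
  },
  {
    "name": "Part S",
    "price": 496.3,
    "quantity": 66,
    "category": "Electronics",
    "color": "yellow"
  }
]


Checking 6 records for duplicates:

  Row 1: Widget A ($21.08, qty 83)
  Row 2: Part S ($253.96, qty 76)
  Row 3: Part S ($496.3, qty 66)
  Row 4: Part S ($152.87, qty 18)
  Row 5: Part S ($152.87, qty 18) <-- DUPLICATE
  Row 6: Part S ($496.3, qty 66) <-- DUPLICATE

Duplicates found: 2
Unique records: 4

2 duplicates, 4 unique


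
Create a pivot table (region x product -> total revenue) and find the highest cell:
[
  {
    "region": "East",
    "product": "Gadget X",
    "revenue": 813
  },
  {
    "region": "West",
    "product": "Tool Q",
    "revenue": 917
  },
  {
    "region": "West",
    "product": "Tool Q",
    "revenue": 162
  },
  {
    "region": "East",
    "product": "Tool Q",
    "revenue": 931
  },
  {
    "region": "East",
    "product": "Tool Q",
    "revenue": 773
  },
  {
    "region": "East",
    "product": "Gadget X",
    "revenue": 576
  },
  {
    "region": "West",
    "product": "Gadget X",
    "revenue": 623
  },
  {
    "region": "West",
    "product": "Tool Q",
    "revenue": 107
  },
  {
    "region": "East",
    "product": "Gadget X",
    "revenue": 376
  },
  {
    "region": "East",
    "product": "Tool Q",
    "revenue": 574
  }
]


Pivot: region (rows) x product (columns) -> total revenue

     Gadget X      Tool Q      
East          1765          2278  
West           623          1186  

Highest: East / Tool Q = $2278

East / Tool Q = $2278


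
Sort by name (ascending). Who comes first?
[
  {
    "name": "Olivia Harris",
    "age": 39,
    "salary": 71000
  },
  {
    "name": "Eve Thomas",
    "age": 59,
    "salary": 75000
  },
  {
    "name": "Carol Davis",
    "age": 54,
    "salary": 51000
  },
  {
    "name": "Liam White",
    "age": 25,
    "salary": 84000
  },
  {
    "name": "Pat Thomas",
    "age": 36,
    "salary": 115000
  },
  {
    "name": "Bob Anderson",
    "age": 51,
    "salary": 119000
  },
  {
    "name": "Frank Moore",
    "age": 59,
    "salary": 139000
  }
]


Sort by: name (ascending)

Sorted order:
  1. Bob Anderson (name = Bob Anderson)
  2. Carol Davis (name = Carol Davis)
  3. Eve Thomas (name = Eve Thomas)
  4. Frank Moore (name = Frank Moore)
  5. Liam White (name = Liam White)
  6. Olivia Harris (name = Olivia Harris)
  7. Pat Thomas (name = Pat Thomas)

First: Bob Anderson

Bob Anderson


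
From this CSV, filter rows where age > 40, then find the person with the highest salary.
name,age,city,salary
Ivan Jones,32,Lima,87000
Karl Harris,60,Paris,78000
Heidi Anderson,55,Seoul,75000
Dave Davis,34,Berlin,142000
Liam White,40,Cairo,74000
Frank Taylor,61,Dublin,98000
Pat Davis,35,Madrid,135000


Filter: age > 40
Sort by: salary (descending)

Filtered records (3):
  Frank Taylor, age 61, salary $98000
  Karl Harris, age 60, salary $78000
  Heidi Anderson, age 55, salary $75000

Highest salary: Frank Taylor ($98000)

Frank Taylor


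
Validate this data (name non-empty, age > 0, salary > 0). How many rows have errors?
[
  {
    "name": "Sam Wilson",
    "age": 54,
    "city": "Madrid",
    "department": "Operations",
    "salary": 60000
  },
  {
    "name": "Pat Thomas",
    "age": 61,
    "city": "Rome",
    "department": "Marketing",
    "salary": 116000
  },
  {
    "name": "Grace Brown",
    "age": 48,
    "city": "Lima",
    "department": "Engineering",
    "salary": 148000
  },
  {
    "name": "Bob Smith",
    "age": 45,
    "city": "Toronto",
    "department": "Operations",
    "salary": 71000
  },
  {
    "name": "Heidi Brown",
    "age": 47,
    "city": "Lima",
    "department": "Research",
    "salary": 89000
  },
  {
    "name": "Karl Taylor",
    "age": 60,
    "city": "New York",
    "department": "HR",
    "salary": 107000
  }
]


Validating 6 records:
Rules: name non-empty, age > 0, salary > 0

  Row 1 (Sam Wilson): OK
  Row 2 (Pat Thomas): OK
  Row 3 (Grace Brown): OK
  Row 4 (Bob Smith): OK
  Row 5 (Heidi Brown): OK
  Row 6 (Karl Taylor): OK

Total errors: 0

0 errors


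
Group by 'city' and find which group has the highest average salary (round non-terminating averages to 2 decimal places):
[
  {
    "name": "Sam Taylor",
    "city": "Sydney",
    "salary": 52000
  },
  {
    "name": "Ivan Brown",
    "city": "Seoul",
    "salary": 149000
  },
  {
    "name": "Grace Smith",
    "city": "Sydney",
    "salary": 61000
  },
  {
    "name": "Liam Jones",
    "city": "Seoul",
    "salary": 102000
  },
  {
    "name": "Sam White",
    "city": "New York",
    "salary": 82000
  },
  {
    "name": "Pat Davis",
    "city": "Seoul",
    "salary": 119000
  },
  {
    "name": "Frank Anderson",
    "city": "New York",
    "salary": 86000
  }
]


Group by: city

Groups:
  New York: 2 people, avg salary = 168000/2 = $84000
  Seoul: 3 people, avg salary = 370000/3 ≈ $123333.33
  Sydney: 2 people, avg salary = 113000/2 = $56500

Highest average salary: Seoul (≈$123333.33)

Seoul (≈$123333.33)


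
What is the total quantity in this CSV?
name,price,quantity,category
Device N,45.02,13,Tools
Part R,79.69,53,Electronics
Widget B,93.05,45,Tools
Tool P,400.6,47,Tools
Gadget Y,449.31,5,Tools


Computing total quantity:
Values: [13, 53, 45, 47, 5]
Sum = 163

163


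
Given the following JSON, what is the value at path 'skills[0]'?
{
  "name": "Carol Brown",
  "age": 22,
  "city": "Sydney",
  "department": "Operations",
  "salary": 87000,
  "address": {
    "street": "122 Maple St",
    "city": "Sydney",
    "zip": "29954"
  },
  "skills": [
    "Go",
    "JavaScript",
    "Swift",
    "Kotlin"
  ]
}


Query: skills[0]
Path: skills -> first element
Value: Go

Go


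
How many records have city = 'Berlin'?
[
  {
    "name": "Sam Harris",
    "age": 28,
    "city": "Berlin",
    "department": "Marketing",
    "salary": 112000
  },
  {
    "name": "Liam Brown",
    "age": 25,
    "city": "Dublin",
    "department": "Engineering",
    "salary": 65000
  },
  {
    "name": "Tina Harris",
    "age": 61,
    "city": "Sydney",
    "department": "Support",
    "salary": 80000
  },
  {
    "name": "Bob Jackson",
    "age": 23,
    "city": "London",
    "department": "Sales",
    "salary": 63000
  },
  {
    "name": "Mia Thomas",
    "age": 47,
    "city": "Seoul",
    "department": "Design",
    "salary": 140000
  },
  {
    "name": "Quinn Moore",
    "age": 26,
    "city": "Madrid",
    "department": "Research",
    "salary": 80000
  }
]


Data: 6 records
Condition: city = 'Berlin'

Checking each record:
  Sam Harris: Berlin MATCH
  Liam Brown: Dublin
  Tina Harris: Sydney
  Bob Jackson: London
  Mia Thomas: Seoul
  Quinn Moore: Madrid

Count: 1

1


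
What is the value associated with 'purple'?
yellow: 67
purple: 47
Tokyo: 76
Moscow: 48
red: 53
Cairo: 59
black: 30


Looking up key 'purple'
Value: 47

47


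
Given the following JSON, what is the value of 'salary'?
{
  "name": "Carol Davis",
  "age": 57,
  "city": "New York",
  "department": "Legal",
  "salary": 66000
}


Looking up field 'salary'
Value: 66000

66000


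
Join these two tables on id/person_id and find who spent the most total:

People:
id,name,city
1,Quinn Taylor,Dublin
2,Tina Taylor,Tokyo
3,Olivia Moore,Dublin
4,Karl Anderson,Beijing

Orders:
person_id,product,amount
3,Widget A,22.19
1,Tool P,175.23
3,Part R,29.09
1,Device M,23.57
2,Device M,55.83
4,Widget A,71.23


Join on: people.id = orders.person_id

Joined rows:
  Olivia Moore (Dublin) bought Widget A for $22.19
  Quinn Taylor (Dublin) bought Tool P for $175.23
  Olivia Moore (Dublin) bought Part R for $29.09
  Quinn Taylor (Dublin) bought Device M for $23.57
  Tina Taylor (Tokyo) bought Device M for $55.83
  Karl Anderson (Beijing) bought Widget A for $71.23

Total per person:
  Quinn Taylor: $198.80
  Karl Anderson: $71.23
  Tina Taylor: $55.83
  Olivia Moore: $51.28

Top spender: Quinn Taylor ($198.80)

Quinn Taylor ($198.80)


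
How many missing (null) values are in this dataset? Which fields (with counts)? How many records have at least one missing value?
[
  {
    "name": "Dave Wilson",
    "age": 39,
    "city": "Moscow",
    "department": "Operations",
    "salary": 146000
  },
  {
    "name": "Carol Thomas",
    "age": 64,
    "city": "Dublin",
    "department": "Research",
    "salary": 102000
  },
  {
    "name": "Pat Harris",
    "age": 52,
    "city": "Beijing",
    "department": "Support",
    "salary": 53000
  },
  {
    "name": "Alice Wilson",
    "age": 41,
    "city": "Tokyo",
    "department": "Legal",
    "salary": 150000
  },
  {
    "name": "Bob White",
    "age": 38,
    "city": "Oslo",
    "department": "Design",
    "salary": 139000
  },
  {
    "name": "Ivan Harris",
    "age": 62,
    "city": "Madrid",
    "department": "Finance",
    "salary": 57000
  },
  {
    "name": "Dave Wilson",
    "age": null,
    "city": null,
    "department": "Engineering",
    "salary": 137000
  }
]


Checking for missing (null) values in 7 records:

  Dave Wilson: complete
  Carol Thomas: complete
  Pat Harris: complete
  Alice Wilson: complete
  Bob White: complete
  Ivan Harris: complete
  Dave Wilson: age, city

Per field:
  name: 0 missing
  age: 1 missing
  city: 1 missing
  department: 0 missing
  salary: 0 missing

Total missing values: 2
Records with any missing: 1

2 missing values (age: 1, city: 1); 1 incomplete records


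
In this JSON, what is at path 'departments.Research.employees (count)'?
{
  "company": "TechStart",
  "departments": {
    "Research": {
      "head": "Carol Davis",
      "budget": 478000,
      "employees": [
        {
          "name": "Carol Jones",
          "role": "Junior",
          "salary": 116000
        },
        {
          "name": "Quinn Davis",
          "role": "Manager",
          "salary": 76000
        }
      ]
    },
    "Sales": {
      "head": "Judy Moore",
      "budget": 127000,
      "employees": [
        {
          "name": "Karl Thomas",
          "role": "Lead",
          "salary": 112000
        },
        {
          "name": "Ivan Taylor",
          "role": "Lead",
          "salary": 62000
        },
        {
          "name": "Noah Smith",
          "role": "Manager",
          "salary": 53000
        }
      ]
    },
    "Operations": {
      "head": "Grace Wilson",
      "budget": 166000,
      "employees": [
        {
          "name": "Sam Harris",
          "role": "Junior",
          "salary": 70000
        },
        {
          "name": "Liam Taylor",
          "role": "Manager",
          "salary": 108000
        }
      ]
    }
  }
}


Path: departments.Research.employees (count)

Navigate:
  -> departments
  -> Research
  -> employees (array, length 2)

2
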